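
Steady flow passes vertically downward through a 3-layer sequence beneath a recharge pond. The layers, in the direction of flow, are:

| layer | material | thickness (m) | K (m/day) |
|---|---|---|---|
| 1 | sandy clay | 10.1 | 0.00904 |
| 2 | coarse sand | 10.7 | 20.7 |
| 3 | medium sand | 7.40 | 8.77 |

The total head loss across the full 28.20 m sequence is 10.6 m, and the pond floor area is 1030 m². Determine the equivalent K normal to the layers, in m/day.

Flow is perpendicular to layering, so the layers act in series and the equivalent K is the thickness-weighted harmonic mean.
Total thickness L = 10.1 + 10.7 + 7.40 = 28.20 m.
Σ(b_i/K_i) = 10.1/0.00904 + 10.7/20.7 + 7.40/8.77 = 1119 d.
K_eq = L / Σ(b_i/K_i) = 28.20 / 1119 = 0.02521 m/day.

0.0252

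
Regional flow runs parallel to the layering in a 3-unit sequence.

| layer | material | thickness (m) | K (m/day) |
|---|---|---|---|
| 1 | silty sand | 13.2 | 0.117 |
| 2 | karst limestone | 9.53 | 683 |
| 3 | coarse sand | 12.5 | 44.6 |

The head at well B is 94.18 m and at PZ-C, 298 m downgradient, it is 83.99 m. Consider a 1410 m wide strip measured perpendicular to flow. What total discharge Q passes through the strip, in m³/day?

341000

Flow is parallel to layering, so each bed carries its own Darcy discharge and the transmissivities add.
Σ(K_i·b_i) = 0.117×13.2 + 683×9.53 + 44.6×12.5 = 7068 m²/day.
Hydraulic gradient i = (94.18 − 83.99) / 298 = 10.19 / 298 = 0.03419.
Q = Σ(K_i·b_i) · W · i = 7068 × 1410 × 0.03419 = 3.408e+05 m³/day.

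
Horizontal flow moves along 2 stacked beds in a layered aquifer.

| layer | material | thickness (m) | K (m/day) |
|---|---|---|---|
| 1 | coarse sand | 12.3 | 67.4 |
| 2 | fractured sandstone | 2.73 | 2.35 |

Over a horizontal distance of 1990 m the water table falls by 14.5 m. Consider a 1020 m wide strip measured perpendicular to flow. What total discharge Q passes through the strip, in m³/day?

Flow is parallel to layering, so each bed carries its own Darcy discharge and the transmissivities add.
Σ(K_i·b_i) = 67.4×12.3 + 2.35×2.73 = 835.4 m²/day.
Hydraulic gradient i = Δh / L = 14.5 / 1990 = 0.007286.
Q = Σ(K_i·b_i) · W · i = 835.4 × 1020 × 0.007286 = 6209 m³/day.

6210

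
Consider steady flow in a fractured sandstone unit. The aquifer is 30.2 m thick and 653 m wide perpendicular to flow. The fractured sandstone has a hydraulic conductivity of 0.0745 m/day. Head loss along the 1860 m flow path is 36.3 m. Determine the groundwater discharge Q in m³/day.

28.7

Cross-sectional area A = 653 × 30.2 = 19721 m².
Hydraulic gradient i = Δh / L = 36.3 / 1860 = 0.01952.
Darcy's law: Q = K · A · i = 0.07450 × 19721 × 0.01952 = 28.67 m³/day.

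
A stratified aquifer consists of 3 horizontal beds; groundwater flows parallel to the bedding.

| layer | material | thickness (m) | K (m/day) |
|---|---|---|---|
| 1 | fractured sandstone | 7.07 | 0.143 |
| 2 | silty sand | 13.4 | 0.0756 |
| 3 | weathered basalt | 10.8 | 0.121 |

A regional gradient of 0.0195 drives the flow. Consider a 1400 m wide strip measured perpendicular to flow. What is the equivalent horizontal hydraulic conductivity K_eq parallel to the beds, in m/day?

Flow is parallel to layering, so each bed carries its own Darcy discharge and the transmissivities add.
Σ(K_i·b_i) = 0.143×7.07 + 0.0756×13.4 + 0.121×10.8 = 3.331 m²/day.
Total thickness b = 31.27 m, so K_eq = Σ(K_i·b_i)/b = 0.1065 m/day.

0.107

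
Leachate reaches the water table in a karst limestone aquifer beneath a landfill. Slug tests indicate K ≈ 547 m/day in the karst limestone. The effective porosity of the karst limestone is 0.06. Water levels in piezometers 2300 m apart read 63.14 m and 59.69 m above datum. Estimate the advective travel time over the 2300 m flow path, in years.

0.460

Hydraulic gradient i = (63.14 − 59.69) / 2300 = 3.45 / 2300 = 0.001500.
Darcy flux q = K · i = 547.0 × 0.001500 = 0.8205 m/day.
Seepage velocity v = q / n_e = 0.8205 / 0.06 = 13.68 m/day.
Travel time t = L / v = 2300 / 13.68 = 168.2 days = 0.4605 years.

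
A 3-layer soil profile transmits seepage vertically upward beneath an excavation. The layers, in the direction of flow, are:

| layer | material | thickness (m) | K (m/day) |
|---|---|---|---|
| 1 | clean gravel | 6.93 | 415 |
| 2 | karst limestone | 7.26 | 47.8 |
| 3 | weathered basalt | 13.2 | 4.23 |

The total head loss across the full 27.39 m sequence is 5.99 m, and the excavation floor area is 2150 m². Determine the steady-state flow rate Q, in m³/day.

Flow is perpendicular to layering, so the layers act in series and the equivalent K is the thickness-weighted harmonic mean.
Total thickness L = 6.93 + 7.26 + 13.2 = 27.39 m.
Σ(b_i/K_i) = 6.93/415 + 7.26/47.8 + 13.2/4.23 = 3.289 d.
K_eq = L / Σ(b_i/K_i) = 27.39 / 3.289 = 8.327 m/day.
Q = K_eq · A · (Δh/L) = 8.327 × 2150 × (5.99/27.39) = 3915 m³/day.

3920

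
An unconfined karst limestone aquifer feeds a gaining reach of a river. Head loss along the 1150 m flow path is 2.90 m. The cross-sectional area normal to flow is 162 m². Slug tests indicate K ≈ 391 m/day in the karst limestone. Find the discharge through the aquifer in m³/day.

Hydraulic gradient i = Δh / L = 2.90 / 1150 = 0.002522.
Darcy's law: Q = K · A · i = 391.0 × 162.0 × 0.002522 = 159.7 m³/day.

160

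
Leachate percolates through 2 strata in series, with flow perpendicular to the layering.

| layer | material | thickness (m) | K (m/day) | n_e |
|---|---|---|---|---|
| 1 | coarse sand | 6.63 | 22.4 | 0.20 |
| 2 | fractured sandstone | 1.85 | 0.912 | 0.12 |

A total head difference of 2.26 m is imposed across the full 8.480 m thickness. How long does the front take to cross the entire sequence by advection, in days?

1.59

With flow normal to the layers, continuity requires the same specific discharge q through every layer.
Σ(b_i/K_i) = 6.63/22.4 + 1.85/0.912 = 2.324 d.
q = Δh / Σ(b_i/K_i) = 2.26 / 2.324 = 0.9723 m/day.
In each layer the seepage velocity is v_i = q/n_i, so the layer transit time is t_i = b_i·n_i / q:
  layer 1 (coarse sand): t_1 = 6.63 × 0.20 / 0.9723 = 1.364 d
  layer 2 (fractured sandstone): t_2 = 1.85 × 0.12 / 0.9723 = 0.2283 d
Total t = Σ t_i = 1.592 days.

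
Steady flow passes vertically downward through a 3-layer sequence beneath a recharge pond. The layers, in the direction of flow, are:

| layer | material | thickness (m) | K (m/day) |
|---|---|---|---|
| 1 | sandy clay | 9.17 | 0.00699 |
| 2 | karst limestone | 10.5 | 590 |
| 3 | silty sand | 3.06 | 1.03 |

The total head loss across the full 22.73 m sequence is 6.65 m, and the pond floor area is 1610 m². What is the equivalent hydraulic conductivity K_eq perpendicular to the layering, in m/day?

Flow is perpendicular to layering, so the layers act in series and the equivalent K is the thickness-weighted harmonic mean.
Total thickness L = 9.17 + 10.5 + 3.06 = 22.73 m.
Σ(b_i/K_i) = 9.17/0.00699 + 10.5/590 + 3.06/1.03 = 1315 d.
K_eq = L / Σ(b_i/K_i) = 22.73 / 1315 = 0.01729 m/day.

0.0173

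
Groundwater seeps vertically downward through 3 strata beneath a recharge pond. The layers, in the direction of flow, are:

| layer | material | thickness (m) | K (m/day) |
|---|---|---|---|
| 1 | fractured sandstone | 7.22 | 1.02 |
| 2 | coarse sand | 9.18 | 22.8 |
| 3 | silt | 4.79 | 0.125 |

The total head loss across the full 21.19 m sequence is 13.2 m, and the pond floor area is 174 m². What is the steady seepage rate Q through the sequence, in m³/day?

Flow is perpendicular to layering, so the layers act in series and the equivalent K is the thickness-weighted harmonic mean.
Total thickness L = 7.22 + 9.18 + 4.79 = 21.19 m.
Σ(b_i/K_i) = 7.22/1.02 + 9.18/22.8 + 4.79/0.125 = 45.80 d.
K_eq = L / Σ(b_i/K_i) = 21.19 / 45.80 = 0.4627 m/day.
Q = K_eq · A · (Δh/L) = 0.4627 × 174 × (13.2/21.19) = 50.15 m³/day.

50.1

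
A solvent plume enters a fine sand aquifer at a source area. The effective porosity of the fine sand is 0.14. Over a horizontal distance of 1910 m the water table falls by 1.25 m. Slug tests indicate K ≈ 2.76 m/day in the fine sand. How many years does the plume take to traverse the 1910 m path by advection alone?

405

Hydraulic gradient i = Δh / L = 1.25 / 1910 = 0.0006545.
Darcy flux q = K · i = 2.760 × 0.0006545 = 0.001806 m/day.
Seepage velocity v = q / n_e = 0.001806 / 0.14 = 0.01290 m/day.
Travel time t = L / v = 1910 / 0.01290 = 1.480e+05 days = 405.3 years.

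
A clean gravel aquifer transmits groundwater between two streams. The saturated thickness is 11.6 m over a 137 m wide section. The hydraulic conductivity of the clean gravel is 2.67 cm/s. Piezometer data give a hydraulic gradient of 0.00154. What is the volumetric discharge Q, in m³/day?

5650

Convert K: 2.67 cm/s × 864 = 2307 m/day.
Cross-sectional area A = 137 × 11.6 = 1589 m².
Hydraulic gradient i = 0.00154.
Darcy's law: Q = K · A · i = 2307 × 1589 × 0.001540 = 5646 m³/day.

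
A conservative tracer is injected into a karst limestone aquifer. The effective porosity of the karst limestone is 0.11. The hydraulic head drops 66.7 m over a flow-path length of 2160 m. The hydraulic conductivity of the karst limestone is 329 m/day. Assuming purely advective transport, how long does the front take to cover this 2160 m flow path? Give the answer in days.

Hydraulic gradient i = Δh / L = 66.7 / 2160 = 0.03088.
Darcy flux q = K · i = 329.0 × 0.03088 = 10.16 m/day.
Seepage velocity v = q / n_e = 10.16 / 0.11 = 92.36 m/day.
Travel time t = L / v = 2160 / 92.36 = 23.39 days.

23.4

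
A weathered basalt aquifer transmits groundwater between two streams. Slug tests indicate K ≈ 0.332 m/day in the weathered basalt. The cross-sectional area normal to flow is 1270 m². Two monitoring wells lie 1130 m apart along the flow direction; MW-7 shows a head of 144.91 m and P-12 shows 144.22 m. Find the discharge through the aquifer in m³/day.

Hydraulic gradient i = (144.91 − 144.22) / 1130 = 0.69 / 1130 = 0.0006106.
Darcy's law: Q = K · A · i = 0.3320 × 1270 × 0.0006106 = 0.2575 m³/day.

0.257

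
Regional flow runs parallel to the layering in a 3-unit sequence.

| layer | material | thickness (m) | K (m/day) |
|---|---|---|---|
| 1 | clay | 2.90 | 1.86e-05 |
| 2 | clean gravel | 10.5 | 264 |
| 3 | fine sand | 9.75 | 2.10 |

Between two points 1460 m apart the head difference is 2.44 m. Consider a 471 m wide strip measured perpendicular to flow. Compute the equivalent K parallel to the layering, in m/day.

Flow is parallel to layering, so each bed carries its own Darcy discharge and the transmissivities add.
Σ(K_i·b_i) = 1.86e-05×2.90 + 264×10.5 + 2.10×9.75 = 2792 m²/day.
Total thickness b = 23.15 m, so K_eq = Σ(K_i·b_i)/b = 120.6 m/day.

121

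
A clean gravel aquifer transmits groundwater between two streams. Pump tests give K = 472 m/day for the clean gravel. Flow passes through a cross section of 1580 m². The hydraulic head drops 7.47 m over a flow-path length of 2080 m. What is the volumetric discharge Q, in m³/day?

Hydraulic gradient i = Δh / L = 7.47 / 2080 = 0.003591.
Darcy's law: Q = K · A · i = 472.0 × 1580 × 0.003591 = 2678 m³/day.

2680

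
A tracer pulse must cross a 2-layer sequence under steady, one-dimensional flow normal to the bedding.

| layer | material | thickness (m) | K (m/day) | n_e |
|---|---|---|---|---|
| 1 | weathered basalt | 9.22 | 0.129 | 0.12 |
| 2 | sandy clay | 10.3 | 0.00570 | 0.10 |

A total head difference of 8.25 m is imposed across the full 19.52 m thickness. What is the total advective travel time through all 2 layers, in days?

486

With flow normal to the layers, continuity requires the same specific discharge q through every layer.
Σ(b_i/K_i) = 9.22/0.129 + 10.3/0.00570 = 1878 d.
q = Δh / Σ(b_i/K_i) = 8.25 / 1878 = 0.004392 m/day.
In each layer the seepage velocity is v_i = q/n_i, so the layer transit time is t_i = b_i·n_i / q:
  layer 1 (weathered basalt): t_1 = 9.22 × 0.12 / 0.004392 = 251.9 d
  layer 2 (sandy clay): t_2 = 10.3 × 0.10 / 0.004392 = 234.5 d
Total t = Σ t_i = 486.4 days.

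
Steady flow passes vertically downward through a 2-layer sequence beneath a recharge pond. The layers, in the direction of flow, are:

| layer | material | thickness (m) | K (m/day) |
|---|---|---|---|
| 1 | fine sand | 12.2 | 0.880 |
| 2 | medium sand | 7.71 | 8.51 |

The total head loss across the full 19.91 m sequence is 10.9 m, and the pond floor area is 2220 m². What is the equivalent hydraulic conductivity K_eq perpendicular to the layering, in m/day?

1.35

Flow is perpendicular to layering, so the layers act in series and the equivalent K is the thickness-weighted harmonic mean.
Total thickness L = 12.2 + 7.71 = 19.91 m.
Σ(b_i/K_i) = 12.2/0.880 + 7.71/8.51 = 14.77 d.
K_eq = L / Σ(b_i/K_i) = 19.91 / 14.77 = 1.348 m/day.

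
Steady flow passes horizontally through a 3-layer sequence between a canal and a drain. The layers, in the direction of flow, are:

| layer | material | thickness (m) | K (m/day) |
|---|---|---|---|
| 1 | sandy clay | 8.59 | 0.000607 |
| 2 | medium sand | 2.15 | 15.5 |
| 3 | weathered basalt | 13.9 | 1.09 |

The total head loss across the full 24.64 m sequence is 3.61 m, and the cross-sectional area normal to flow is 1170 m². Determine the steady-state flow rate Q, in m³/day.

Flow is perpendicular to layering, so the layers act in series and the equivalent K is the thickness-weighted harmonic mean.
Total thickness L = 8.59 + 2.15 + 13.9 = 24.64 m.
Σ(b_i/K_i) = 8.59/0.000607 + 2.15/15.5 + 13.9/1.09 = 14164 d.
K_eq = L / Σ(b_i/K_i) = 24.64 / 14164 = 0.001740 m/day.
Q = K_eq · A · (Δh/L) = 0.001740 × 1170 × (3.61/24.64) = 0.2982 m³/day.

0.298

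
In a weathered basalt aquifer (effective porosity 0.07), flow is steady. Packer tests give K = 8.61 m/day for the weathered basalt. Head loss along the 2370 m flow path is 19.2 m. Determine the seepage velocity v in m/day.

Hydraulic gradient i = Δh / L = 19.2 / 2370 = 0.008101.
Darcy flux q = K · i = 8.610 × 0.008101 = 0.06975 m/day.
Seepage velocity v = q / n_e = 0.06975 / 0.07 = 0.9965 m/day.

0.996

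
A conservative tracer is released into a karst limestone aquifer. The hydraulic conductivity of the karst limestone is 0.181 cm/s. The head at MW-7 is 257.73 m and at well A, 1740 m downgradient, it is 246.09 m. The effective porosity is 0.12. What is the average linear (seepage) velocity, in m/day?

8.72

Convert K: 0.181 cm/s × 864 = 156.4 m/day.
Hydraulic gradient i = (257.73 − 246.09) / 1740 = 11.64 / 1740 = 0.006690.
Darcy flux q = K · i = 156.4 × 0.006690 = 1.046 m/day.
Seepage velocity v = q / n_e = 1.046 / 0.12 = 8.718 m/day.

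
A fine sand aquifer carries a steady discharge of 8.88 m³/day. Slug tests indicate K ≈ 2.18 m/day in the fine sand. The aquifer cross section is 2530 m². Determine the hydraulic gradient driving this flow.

0.00161

From Q = K·A·i, i = Q / (K·A) = 8.88 / (2.180 × 2530) = 0.001610.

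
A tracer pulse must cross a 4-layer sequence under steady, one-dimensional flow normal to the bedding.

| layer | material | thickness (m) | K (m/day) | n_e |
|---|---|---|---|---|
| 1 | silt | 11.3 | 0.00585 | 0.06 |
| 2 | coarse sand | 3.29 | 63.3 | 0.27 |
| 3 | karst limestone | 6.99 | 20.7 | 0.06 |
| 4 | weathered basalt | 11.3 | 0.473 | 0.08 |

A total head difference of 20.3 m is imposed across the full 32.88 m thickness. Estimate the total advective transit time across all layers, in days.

With flow normal to the layers, continuity requires the same specific discharge q through every layer.
Σ(b_i/K_i) = 11.3/0.00585 + 3.29/63.3 + 6.99/20.7 + 11.3/0.473 = 1956 d.
q = Δh / Σ(b_i/K_i) = 20.3 / 1956 = 0.01038 m/day.
In each layer the seepage velocity is v_i = q/n_i, so the layer transit time is t_i = b_i·n_i / q:
  layer 1 (silt): t_1 = 11.3 × 0.06 / 0.01038 = 65.33 d
  layer 2 (coarse sand): t_2 = 3.29 × 0.27 / 0.01038 = 85.59 d
  layer 3 (karst limestone): t_3 = 6.99 × 0.06 / 0.01038 = 40.41 d
  layer 4 (weathered basalt): t_4 = 11.3 × 0.08 / 0.01038 = 87.10 d
Total t = Σ t_i = 278.4 days.

278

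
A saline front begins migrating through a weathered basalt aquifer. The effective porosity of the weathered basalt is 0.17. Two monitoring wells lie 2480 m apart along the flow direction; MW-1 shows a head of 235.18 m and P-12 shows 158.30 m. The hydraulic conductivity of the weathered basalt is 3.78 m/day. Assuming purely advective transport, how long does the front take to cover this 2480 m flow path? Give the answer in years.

9.85

Hydraulic gradient i = (235.18 − 158.30) / 2480 = 76.88 / 2480 = 0.03100.
Darcy flux q = K · i = 3.780 × 0.03100 = 0.1172 m/day.
Seepage velocity v = q / n_e = 0.1172 / 0.17 = 0.6893 m/day.
Travel time t = L / v = 2480 / 0.6893 = 3598 days = 9.850 years.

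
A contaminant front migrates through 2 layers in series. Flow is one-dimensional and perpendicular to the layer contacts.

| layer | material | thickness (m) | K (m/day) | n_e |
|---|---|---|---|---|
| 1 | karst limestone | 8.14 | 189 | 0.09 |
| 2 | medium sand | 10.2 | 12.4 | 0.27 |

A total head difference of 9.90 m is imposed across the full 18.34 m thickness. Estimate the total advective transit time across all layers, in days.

With flow normal to the layers, continuity requires the same specific discharge q through every layer.
Σ(b_i/K_i) = 8.14/189 + 10.2/12.4 = 0.8656 d.
q = Δh / Σ(b_i/K_i) = 9.90 / 0.8656 = 11.44 m/day.
In each layer the seepage velocity is v_i = q/n_i, so the layer transit time is t_i = b_i·n_i / q:
  layer 1 (karst limestone): t_1 = 8.14 × 0.09 / 11.44 = 0.06406 d
  layer 2 (medium sand): t_2 = 10.2 × 0.27 / 11.44 = 0.2408 d
Total t = Σ t_i = 0.3049 days.

0.305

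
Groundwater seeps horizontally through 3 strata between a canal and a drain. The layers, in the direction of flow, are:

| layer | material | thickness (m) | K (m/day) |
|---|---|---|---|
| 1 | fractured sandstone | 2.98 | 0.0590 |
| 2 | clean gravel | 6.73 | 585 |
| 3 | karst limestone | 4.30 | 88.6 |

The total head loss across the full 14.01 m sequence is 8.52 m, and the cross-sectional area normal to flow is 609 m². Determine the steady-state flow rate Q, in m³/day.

Flow is perpendicular to layering, so the layers act in series and the equivalent K is the thickness-weighted harmonic mean.
Total thickness L = 2.98 + 6.73 + 4.30 = 14.01 m.
Σ(b_i/K_i) = 2.98/0.0590 + 6.73/585 + 4.30/88.6 = 50.57 d.
K_eq = L / Σ(b_i/K_i) = 14.01 / 50.57 = 0.2770 m/day.
Q = K_eq · A · (Δh/L) = 0.2770 × 609 × (8.52/14.01) = 102.6 m³/day.

103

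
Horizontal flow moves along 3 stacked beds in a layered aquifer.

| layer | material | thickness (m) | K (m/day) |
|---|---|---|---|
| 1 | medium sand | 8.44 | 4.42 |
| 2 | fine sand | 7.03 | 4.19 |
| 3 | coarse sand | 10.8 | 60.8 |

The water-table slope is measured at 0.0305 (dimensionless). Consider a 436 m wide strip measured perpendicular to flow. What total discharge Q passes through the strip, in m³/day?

Flow is parallel to layering, so each bed carries its own Darcy discharge and the transmissivities add.
Σ(K_i·b_i) = 4.42×8.44 + 4.19×7.03 + 60.8×10.8 = 723.4 m²/day.
Hydraulic gradient i = 0.0305.
Q = Σ(K_i·b_i) · W · i = 723.4 × 436 × 0.03050 = 9620 m³/day.

9620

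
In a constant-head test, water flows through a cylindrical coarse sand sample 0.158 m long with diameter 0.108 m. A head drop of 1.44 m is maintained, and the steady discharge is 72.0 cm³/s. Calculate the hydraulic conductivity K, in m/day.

Cross-sectional area A = π·(d/2)² = π × (0.108/2)² = 0.009161 m².
Convert discharge: 72.0 cm³/s = 7.200e-05 m³/s.
Darcy's law rearranged: K = Q·L / (A·Δh) = 7.200e-05 × 0.158 / (0.009161 × 1.44) = 0.0008624 m/s = 74.51 m/day.

74.5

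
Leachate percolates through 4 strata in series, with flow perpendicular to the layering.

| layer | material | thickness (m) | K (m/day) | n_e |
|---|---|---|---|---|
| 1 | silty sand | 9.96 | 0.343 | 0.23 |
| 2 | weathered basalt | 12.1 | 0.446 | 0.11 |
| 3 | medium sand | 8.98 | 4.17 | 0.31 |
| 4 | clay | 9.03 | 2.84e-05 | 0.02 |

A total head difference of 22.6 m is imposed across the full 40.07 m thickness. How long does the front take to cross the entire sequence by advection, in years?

With flow normal to the layers, continuity requires the same specific discharge q through every layer.
Σ(b_i/K_i) = 9.96/0.343 + 12.1/0.446 + 8.98/4.17 + 9.03/2.84e-05 = 3.180e+05 d.
q = Δh / Σ(b_i/K_i) = 22.6 / 3.180e+05 = 7.107e-05 m/day.
In each layer the seepage velocity is v_i = q/n_i, so the layer transit time is t_i = b_i·n_i / q:
  layer 1 (silty sand): t_1 = 9.96 × 0.23 / 7.107e-05 = 32235 d
  layer 2 (weathered basalt): t_2 = 12.1 × 0.11 / 7.107e-05 = 18729 d
  layer 3 (medium sand): t_3 = 8.98 × 0.31 / 7.107e-05 = 39172 d
  layer 4 (clay): t_4 = 9.03 × 0.02 / 7.107e-05 = 2541 d
Total t = Σ t_i = 92678 days = 253.7 years.

254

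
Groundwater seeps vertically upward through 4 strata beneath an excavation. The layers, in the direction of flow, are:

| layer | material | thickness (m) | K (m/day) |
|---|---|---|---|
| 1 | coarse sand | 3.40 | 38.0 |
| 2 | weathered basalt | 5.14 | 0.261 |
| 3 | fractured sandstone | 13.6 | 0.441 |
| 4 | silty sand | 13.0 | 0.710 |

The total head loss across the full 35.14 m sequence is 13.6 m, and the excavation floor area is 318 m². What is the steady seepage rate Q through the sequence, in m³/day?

62.7

Flow is perpendicular to layering, so the layers act in series and the equivalent K is the thickness-weighted harmonic mean.
Total thickness L = 3.40 + 5.14 + 13.6 + 13.0 = 35.14 m.
Σ(b_i/K_i) = 3.40/38.0 + 5.14/0.261 + 13.6/0.441 + 13.0/0.710 = 68.93 d.
K_eq = L / Σ(b_i/K_i) = 35.14 / 68.93 = 0.5098 m/day.
Q = K_eq · A · (Δh/L) = 0.5098 × 318 × (13.6/35.14) = 62.74 m³/day.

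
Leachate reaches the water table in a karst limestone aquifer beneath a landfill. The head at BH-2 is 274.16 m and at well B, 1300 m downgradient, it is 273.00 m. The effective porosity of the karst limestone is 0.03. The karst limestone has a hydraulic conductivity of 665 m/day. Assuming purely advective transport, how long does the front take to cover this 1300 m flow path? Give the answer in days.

65.7

Hydraulic gradient i = (274.16 − 273.00) / 1300 = 1.16 / 1300 = 0.0008923.
Darcy flux q = K · i = 665.0 × 0.0008923 = 0.5934 m/day.
Seepage velocity v = q / n_e = 0.5934 / 0.03 = 19.78 m/day.
Travel time t = L / v = 1300 / 19.78 = 65.72 days.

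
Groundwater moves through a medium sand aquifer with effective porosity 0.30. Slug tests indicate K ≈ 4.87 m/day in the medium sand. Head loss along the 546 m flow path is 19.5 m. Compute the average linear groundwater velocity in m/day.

0.580

Hydraulic gradient i = Δh / L = 19.5 / 546 = 0.03571.
Darcy flux q = K · i = 4.870 × 0.03571 = 0.1739 m/day.
Seepage velocity v = q / n_e = 0.1739 / 0.30 = 0.5798 m/day.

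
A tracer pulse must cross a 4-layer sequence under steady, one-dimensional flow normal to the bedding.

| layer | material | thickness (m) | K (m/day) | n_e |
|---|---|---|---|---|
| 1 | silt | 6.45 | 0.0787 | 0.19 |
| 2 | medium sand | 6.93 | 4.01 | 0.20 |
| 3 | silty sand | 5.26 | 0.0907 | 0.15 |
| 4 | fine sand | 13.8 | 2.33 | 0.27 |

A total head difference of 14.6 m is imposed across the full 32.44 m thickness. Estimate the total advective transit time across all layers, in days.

72.0

With flow normal to the layers, continuity requires the same specific discharge q through every layer.
Σ(b_i/K_i) = 6.45/0.0787 + 6.93/4.01 + 5.26/0.0907 + 13.8/2.33 = 147.6 d.
q = Δh / Σ(b_i/K_i) = 14.6 / 147.6 = 0.09892 m/day.
In each layer the seepage velocity is v_i = q/n_i, so the layer transit time is t_i = b_i·n_i / q:
  layer 1 (silt): t_1 = 6.45 × 0.19 / 0.09892 = 12.39 d
  layer 2 (medium sand): t_2 = 6.93 × 0.20 / 0.09892 = 14.01 d
  layer 3 (silty sand): t_3 = 5.26 × 0.15 / 0.09892 = 7.977 d
  layer 4 (fine sand): t_4 = 13.8 × 0.27 / 0.09892 = 37.67 d
Total t = Σ t_i = 72.05 days.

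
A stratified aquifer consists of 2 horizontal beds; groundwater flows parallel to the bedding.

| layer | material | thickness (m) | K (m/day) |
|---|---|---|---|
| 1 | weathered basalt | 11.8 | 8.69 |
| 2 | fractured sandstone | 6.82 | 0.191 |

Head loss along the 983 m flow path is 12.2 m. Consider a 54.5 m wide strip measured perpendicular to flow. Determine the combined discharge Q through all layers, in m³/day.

70.2

Flow is parallel to layering, so each bed carries its own Darcy discharge and the transmissivities add.
Σ(K_i·b_i) = 8.69×11.8 + 0.191×6.82 = 103.8 m²/day.
Hydraulic gradient i = Δh / L = 12.2 / 983 = 0.01241.
Q = Σ(K_i·b_i) · W · i = 103.8 × 54.5 × 0.01241 = 70.24 m³/day.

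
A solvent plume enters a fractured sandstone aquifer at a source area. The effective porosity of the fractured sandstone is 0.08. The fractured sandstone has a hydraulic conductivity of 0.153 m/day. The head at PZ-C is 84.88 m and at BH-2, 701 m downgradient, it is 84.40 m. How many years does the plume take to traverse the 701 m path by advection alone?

Hydraulic gradient i = (84.88 − 84.40) / 701 = 0.48 / 701 = 0.0006847.
Darcy flux q = K · i = 0.1530 × 0.0006847 = 0.0001048 m/day.
Seepage velocity v = q / n_e = 0.0001048 / 0.08 = 0.001310 m/day.
Travel time t = L / v = 701 / 0.001310 = 5.353e+05 days = 1466 years.

1470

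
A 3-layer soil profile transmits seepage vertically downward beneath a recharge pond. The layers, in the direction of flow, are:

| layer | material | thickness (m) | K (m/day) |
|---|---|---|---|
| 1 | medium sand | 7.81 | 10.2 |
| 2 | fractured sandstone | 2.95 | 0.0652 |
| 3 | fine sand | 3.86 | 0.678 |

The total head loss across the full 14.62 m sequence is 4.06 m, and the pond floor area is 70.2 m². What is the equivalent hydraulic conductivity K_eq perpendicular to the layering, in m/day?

0.283

Flow is perpendicular to layering, so the layers act in series and the equivalent K is the thickness-weighted harmonic mean.
Total thickness L = 7.81 + 2.95 + 3.86 = 14.62 m.
Σ(b_i/K_i) = 7.81/10.2 + 2.95/0.0652 + 3.86/0.678 = 51.70 d.
K_eq = L / Σ(b_i/K_i) = 14.62 / 51.70 = 0.2828 m/day.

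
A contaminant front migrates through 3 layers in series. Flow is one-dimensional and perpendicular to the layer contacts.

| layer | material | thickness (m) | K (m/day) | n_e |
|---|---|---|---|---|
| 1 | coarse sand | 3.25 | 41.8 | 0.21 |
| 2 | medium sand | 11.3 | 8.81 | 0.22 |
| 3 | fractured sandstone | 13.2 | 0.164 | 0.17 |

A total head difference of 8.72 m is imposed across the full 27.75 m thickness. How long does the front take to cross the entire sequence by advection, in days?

With flow normal to the layers, continuity requires the same specific discharge q through every layer.
Σ(b_i/K_i) = 3.25/41.8 + 11.3/8.81 + 13.2/0.164 = 81.85 d.
q = Δh / Σ(b_i/K_i) = 8.72 / 81.85 = 0.1065 m/day.
In each layer the seepage velocity is v_i = q/n_i, so the layer transit time is t_i = b_i·n_i / q:
  layer 1 (coarse sand): t_1 = 3.25 × 0.21 / 0.1065 = 6.406 d
  layer 2 (medium sand): t_2 = 11.3 × 0.22 / 0.1065 = 23.33 d
  layer 3 (fractured sandstone): t_3 = 13.2 × 0.17 / 0.1065 = 21.06 d
Total t = Σ t_i = 50.80 days.

50.8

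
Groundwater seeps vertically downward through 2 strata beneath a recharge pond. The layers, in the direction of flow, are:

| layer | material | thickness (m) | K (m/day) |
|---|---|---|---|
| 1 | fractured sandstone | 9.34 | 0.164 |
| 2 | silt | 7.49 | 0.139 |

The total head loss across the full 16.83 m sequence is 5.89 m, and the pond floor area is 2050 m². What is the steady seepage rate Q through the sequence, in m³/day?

Flow is perpendicular to layering, so the layers act in series and the equivalent K is the thickness-weighted harmonic mean.
Total thickness L = 9.34 + 7.49 = 16.83 m.
Σ(b_i/K_i) = 9.34/0.164 + 7.49/0.139 = 110.8 d.
K_eq = L / Σ(b_i/K_i) = 16.83 / 110.8 = 0.1518 m/day.
Q = K_eq · A · (Δh/L) = 0.1518 × 2050 × (5.89/16.83) = 108.9 m³/day.

109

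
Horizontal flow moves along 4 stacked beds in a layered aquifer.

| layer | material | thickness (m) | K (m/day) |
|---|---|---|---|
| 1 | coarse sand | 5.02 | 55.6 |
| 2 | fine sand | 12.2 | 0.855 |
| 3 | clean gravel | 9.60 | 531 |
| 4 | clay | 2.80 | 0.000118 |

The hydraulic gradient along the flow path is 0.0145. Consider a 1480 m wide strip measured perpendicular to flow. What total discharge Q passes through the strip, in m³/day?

Flow is parallel to layering, so each bed carries its own Darcy discharge and the transmissivities add.
Σ(K_i·b_i) = 55.6×5.02 + 0.855×12.2 + 531×9.60 + 0.000118×2.80 = 5387 m²/day.
Hydraulic gradient i = 0.0145.
Q = Σ(K_i·b_i) · W · i = 5387 × 1480 × 0.01450 = 1.156e+05 m³/day.

116000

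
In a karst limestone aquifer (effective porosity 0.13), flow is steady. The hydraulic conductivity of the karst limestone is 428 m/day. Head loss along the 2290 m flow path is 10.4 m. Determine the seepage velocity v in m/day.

Hydraulic gradient i = Δh / L = 10.4 / 2290 = 0.004541.
Darcy flux q = K · i = 428.0 × 0.004541 = 1.944 m/day.
Seepage velocity v = q / n_e = 1.944 / 0.13 = 14.95 m/day.

15.0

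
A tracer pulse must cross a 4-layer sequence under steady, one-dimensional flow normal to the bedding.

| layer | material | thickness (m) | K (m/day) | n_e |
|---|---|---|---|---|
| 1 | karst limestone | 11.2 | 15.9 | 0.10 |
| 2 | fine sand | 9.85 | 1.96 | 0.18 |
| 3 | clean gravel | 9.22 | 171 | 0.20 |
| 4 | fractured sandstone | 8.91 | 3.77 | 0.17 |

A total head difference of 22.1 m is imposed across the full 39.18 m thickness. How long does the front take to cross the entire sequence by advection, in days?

2.30

With flow normal to the layers, continuity requires the same specific discharge q through every layer.
Σ(b_i/K_i) = 11.2/15.9 + 9.85/1.96 + 9.22/171 + 8.91/3.77 = 8.147 d.
q = Δh / Σ(b_i/K_i) = 22.1 / 8.147 = 2.713 m/day.
In each layer the seepage velocity is v_i = q/n_i, so the layer transit time is t_i = b_i·n_i / q:
  layer 1 (karst limestone): t_1 = 11.2 × 0.10 / 2.713 = 0.4129 d
  layer 2 (fine sand): t_2 = 9.85 × 0.18 / 2.713 = 0.6536 d
  layer 3 (clean gravel): t_3 = 9.22 × 0.20 / 2.713 = 0.6798 d
  layer 4 (fractured sandstone): t_4 = 8.91 × 0.17 / 2.713 = 0.5584 d
Total t = Σ t_i = 2.305 days.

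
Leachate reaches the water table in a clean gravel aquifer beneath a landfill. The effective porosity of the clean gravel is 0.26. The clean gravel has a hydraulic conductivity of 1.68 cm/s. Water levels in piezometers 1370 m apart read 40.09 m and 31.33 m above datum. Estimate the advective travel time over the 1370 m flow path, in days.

38.4

Convert K: 1.68 cm/s × 864 = 1452 m/day.
Hydraulic gradient i = (40.09 − 31.33) / 1370 = 8.76 / 1370 = 0.006394.
Darcy flux q = K · i = 1452 × 0.006394 = 9.281 m/day.
Seepage velocity v = q / n_e = 9.281 / 0.26 = 35.70 m/day.
Travel time t = L / v = 1370 / 35.70 = 38.38 days.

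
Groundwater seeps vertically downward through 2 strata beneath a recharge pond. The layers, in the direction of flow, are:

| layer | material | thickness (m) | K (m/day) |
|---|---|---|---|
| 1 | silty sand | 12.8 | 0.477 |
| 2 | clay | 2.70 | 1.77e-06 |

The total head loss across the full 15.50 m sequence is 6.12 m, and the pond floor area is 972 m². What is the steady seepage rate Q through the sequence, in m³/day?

0.00390

Flow is perpendicular to layering, so the layers act in series and the equivalent K is the thickness-weighted harmonic mean.
Total thickness L = 12.8 + 2.70 = 15.50 m.
Σ(b_i/K_i) = 12.8/0.477 + 2.70/1.77e-06 = 1.525e+06 d.
K_eq = L / Σ(b_i/K_i) = 15.50 / 1.525e+06 = 1.016e-05 m/day.
Q = K_eq · A · (Δh/L) = 1.016e-05 × 972 × (6.12/15.50) = 0.003900 m³/day.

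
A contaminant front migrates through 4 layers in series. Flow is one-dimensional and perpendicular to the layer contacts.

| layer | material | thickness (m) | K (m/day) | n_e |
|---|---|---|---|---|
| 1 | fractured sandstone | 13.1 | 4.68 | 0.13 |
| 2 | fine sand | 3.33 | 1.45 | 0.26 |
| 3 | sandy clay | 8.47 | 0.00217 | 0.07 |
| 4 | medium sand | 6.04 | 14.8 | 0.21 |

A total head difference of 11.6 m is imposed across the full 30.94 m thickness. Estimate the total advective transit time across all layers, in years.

With flow normal to the layers, continuity requires the same specific discharge q through every layer.
Σ(b_i/K_i) = 13.1/4.68 + 3.33/1.45 + 8.47/0.00217 + 6.04/14.8 = 3909 d.
q = Δh / Σ(b_i/K_i) = 11.6 / 3909 = 0.002968 m/day.
In each layer the seepage velocity is v_i = q/n_i, so the layer transit time is t_i = b_i·n_i / q:
  layer 1 (fractured sandstone): t_1 = 13.1 × 0.13 / 0.002968 = 573.8 d
  layer 2 (fine sand): t_2 = 3.33 × 0.26 / 0.002968 = 291.7 d
  layer 3 (sandy clay): t_3 = 8.47 × 0.07 / 0.002968 = 199.8 d
  layer 4 (medium sand): t_4 = 6.04 × 0.21 / 0.002968 = 427.4 d
Total t = Σ t_i = 1493 days = 4.087 years.

4.09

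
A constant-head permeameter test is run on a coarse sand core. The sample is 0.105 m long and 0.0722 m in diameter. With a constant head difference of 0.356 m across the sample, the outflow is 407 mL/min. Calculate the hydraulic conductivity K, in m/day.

Cross-sectional area A = π·(d/2)² = π × (0.0722/2)² = 0.004094 m².
Convert discharge: 407 mL/min = 6.783e-06 m³/s.
Darcy's law rearranged: K = Q·L / (A·Δh) = 6.783e-06 × 0.105 / (0.004094 × 0.356) = 0.0004887 m/s = 42.22 m/day.

42.2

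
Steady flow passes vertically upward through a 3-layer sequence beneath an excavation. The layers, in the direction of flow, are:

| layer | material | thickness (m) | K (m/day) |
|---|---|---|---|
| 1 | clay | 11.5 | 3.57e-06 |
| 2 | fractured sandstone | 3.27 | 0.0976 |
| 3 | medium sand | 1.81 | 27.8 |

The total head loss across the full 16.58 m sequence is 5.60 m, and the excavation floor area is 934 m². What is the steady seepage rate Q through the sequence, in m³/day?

Flow is perpendicular to layering, so the layers act in series and the equivalent K is the thickness-weighted harmonic mean.
Total thickness L = 11.5 + 3.27 + 1.81 = 16.58 m.
Σ(b_i/K_i) = 11.5/3.57e-06 + 3.27/0.0976 + 1.81/27.8 = 3.221e+06 d.
K_eq = L / Σ(b_i/K_i) = 16.58 / 3.221e+06 = 5.147e-06 m/day.
Q = K_eq · A · (Δh/L) = 5.147e-06 × 934 × (5.60/16.58) = 0.001624 m³/day.

0.00162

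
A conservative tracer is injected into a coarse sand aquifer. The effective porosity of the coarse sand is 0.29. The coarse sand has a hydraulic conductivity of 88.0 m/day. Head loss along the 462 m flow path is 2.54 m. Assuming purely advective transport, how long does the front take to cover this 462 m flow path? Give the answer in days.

277

Hydraulic gradient i = Δh / L = 2.54 / 462 = 0.005498.
Darcy flux q = K · i = 88.00 × 0.005498 = 0.4838 m/day.
Seepage velocity v = q / n_e = 0.4838 / 0.29 = 1.668 m/day.
Travel time t = L / v = 462 / 1.668 = 276.9 days.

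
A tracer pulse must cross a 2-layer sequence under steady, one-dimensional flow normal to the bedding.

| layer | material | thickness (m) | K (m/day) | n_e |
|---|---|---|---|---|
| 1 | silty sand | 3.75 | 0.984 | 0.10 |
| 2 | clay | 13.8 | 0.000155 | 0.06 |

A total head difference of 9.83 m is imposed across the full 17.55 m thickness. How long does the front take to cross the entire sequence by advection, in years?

With flow normal to the layers, continuity requires the same specific discharge q through every layer.
Σ(b_i/K_i) = 3.75/0.984 + 13.8/0.000155 = 89036 d.
q = Δh / Σ(b_i/K_i) = 9.83 / 89036 = 0.0001104 m/day.
In each layer the seepage velocity is v_i = q/n_i, so the layer transit time is t_i = b_i·n_i / q:
  layer 1 (silty sand): t_1 = 3.75 × 0.10 / 0.0001104 = 3397 d
  layer 2 (clay): t_2 = 13.8 × 0.06 / 0.0001104 = 7500 d
Total t = Σ t_i = 10896 days = 29.83 years.

29.8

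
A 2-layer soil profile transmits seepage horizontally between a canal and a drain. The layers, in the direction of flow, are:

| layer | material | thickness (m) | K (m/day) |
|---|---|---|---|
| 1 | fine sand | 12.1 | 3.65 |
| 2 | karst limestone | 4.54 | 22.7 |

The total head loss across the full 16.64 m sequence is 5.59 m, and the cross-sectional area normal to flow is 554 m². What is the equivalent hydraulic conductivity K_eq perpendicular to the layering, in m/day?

4.73

Flow is perpendicular to layering, so the layers act in series and the equivalent K is the thickness-weighted harmonic mean.
Total thickness L = 12.1 + 4.54 = 16.64 m.
Σ(b_i/K_i) = 12.1/3.65 + 4.54/22.7 = 3.515 d.
K_eq = L / Σ(b_i/K_i) = 16.64 / 3.515 = 4.734 m/day.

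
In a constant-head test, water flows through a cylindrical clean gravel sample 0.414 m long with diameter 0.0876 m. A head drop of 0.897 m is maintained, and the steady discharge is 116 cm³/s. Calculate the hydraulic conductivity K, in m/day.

Cross-sectional area A = π·(d/2)² = π × (0.0876/2)² = 0.006027 m².
Convert discharge: 116 cm³/s = 0.0001160 m³/s.
Darcy's law rearranged: K = Q·L / (A·Δh) = 0.0001160 × 0.414 / (0.006027 × 0.897) = 0.008883 m/s = 767.5 m/day.

768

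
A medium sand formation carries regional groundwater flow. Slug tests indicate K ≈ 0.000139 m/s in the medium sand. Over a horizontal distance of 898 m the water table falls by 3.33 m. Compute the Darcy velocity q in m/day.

0.0445

Convert K: 0.000139 m/s × 86400 = 12.01 m/day.
Hydraulic gradient i = Δh / L = 3.33 / 898 = 0.003708.
Specific discharge q = K · i = 12.01 × 0.003708 = 0.04453 m/day.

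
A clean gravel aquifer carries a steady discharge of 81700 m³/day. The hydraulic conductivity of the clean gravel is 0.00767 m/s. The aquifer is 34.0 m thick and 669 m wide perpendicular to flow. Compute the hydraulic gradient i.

Convert K: 0.00767 m/s × 86400 = 662.7 m/day.
Cross-sectional area A = 669 × 34.0 = 22746 m².
From Q = K·A·i, i = Q / (K·A) = 81700 / (662.7 × 22746) = 0.005420.

0.00542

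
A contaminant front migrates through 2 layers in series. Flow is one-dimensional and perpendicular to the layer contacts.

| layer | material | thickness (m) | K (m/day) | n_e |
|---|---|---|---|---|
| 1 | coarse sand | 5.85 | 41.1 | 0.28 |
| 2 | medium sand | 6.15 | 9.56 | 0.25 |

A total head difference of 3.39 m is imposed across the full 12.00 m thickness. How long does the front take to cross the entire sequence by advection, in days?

0.736

With flow normal to the layers, continuity requires the same specific discharge q through every layer.
Σ(b_i/K_i) = 5.85/41.1 + 6.15/9.56 = 0.7856 d.
q = Δh / Σ(b_i/K_i) = 3.39 / 0.7856 = 4.315 m/day.
In each layer the seepage velocity is v_i = q/n_i, so the layer transit time is t_i = b_i·n_i / q:
  layer 1 (coarse sand): t_1 = 5.85 × 0.28 / 4.315 = 0.3796 d
  layer 2 (medium sand): t_2 = 6.15 × 0.25 / 4.315 = 0.3563 d
Total t = Σ t_i = 0.7359 days.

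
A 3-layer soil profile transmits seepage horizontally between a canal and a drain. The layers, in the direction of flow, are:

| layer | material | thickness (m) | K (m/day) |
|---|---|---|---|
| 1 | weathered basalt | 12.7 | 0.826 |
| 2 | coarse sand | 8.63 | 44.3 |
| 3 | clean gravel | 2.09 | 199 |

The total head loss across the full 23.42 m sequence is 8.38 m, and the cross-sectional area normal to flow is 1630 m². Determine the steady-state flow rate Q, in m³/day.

Flow is perpendicular to layering, so the layers act in series and the equivalent K is the thickness-weighted harmonic mean.
Total thickness L = 12.7 + 8.63 + 2.09 = 23.42 m.
Σ(b_i/K_i) = 12.7/0.826 + 8.63/44.3 + 2.09/199 = 15.58 d.
K_eq = L / Σ(b_i/K_i) = 23.42 / 15.58 = 1.503 m/day.
Q = K_eq · A · (Δh/L) = 1.503 × 1630 × (8.38/23.42) = 876.7 m³/day.

877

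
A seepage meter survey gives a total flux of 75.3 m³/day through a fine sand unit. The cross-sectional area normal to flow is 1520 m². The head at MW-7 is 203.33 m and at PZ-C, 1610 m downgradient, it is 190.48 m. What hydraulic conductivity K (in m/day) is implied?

Hydraulic gradient i = (203.33 − 190.48) / 1610 = 12.85 / 1610 = 0.007981.
From Q = K·A·i, K = Q / (A·i) = 75.3 / (1520 × 0.007981) = 6.207 m/day.

6.21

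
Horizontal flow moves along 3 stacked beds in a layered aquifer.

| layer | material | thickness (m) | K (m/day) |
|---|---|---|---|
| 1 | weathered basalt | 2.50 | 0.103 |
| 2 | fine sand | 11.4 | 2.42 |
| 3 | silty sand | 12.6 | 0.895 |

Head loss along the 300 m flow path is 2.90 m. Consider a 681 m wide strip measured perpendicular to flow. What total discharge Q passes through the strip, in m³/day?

Flow is parallel to layering, so each bed carries its own Darcy discharge and the transmissivities add.
Σ(K_i·b_i) = 0.103×2.50 + 2.42×11.4 + 0.895×12.6 = 39.12 m²/day.
Hydraulic gradient i = Δh / L = 2.90 / 300 = 0.009667.
Q = Σ(K_i·b_i) · W · i = 39.12 × 681 × 0.009667 = 257.5 m³/day.

258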